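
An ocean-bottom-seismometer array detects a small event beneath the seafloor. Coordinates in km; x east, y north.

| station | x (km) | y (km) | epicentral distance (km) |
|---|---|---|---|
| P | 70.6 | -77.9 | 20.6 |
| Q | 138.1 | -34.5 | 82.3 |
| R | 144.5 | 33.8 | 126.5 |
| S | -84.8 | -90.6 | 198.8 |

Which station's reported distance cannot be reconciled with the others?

S

Solve using three stations at a time. Using P, Q, R (subtract circle equations pairwise → linear system) gives (x, y) ≈ (60.0, -60.3).
Distances from that point to each station vs reported:
  P: calculated 20.6 vs reported 20.6 → residual 0.0 km
  Q: calculated 82.3 vs reported 82.3 → residual 0.0 km
  R: calculated 126.5 vs reported 126.5 → residual 0.0 km
  S: calculated 147.9 vs reported 198.8 → residual 50.9 km
P, Q, R are mutually consistent (residuals ≈ 0); S is off by 50.9 km.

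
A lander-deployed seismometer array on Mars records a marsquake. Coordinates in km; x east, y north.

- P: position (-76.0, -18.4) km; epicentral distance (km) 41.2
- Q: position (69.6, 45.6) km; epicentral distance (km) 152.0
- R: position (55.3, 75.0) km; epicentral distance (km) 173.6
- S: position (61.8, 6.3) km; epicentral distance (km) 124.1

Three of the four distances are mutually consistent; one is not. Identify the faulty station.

R

Solve using three stations at a time. Using P, Q, S (subtract circle equations pairwise → linear system) gives (x, y) ≈ (-49.1, -49.3).
Distances from that point to each station vs reported:
  P: calculated 41.0 vs reported 41.2 → residual 0.2 km
  Q: calculated 151.9 vs reported 152.0 → residual 0.1 km
  R: calculated 162.3 vs reported 173.6 → residual 11.3 km
  S: calculated 124.0 vs reported 124.1 → residual 0.1 km
P, Q, S are mutually consistent (residuals ≈ 0); R is off by 11.3 km.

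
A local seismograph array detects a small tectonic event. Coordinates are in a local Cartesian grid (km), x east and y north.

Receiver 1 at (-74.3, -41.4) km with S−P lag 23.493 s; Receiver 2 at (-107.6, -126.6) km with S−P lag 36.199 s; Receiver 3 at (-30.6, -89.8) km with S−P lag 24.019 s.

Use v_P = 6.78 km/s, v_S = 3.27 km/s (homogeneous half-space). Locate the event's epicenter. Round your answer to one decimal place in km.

Distance from S−P lag: d = Δt · v_P v_S / (v_P − v_S) = Δt · (6.78·3.27)/(6.78−3.27) ≈ 6.3164·Δt.
So d_Receiver 1 = 148.39, d_Receiver 2 = 228.65, d_Receiver 3 = 151.71 km.
Circle about each station: (x + 74.3)² + (y + 41.4)² = 148.39²; (x + 107.6)² + (y + 126.6)² = 228.65²; (x + 30.6)² + (y + 89.8)² = 151.71².
Subtracting the Receiver 1 equation from the Receiver 2 and Receiver 3 equations removes the quadratic terms:
-66.6 x − 170.4 y = -9890.36
87.4 x − 96.8 y = 769.62
Solving the 2×2 system: x ≈ 51.0, y ≈ 38.1 km.

51.0 km east, 38.1 km north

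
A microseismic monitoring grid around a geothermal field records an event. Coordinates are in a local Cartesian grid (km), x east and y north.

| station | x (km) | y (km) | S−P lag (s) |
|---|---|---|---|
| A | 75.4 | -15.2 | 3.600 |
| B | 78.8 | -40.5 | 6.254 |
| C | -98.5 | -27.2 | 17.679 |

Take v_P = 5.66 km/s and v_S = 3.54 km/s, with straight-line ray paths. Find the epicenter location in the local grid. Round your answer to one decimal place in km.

Distance from S−P lag: d = Δt · v_P v_S / (v_P − v_S) = Δt · (5.66·3.54)/(5.66−3.54) ≈ 9.4511·Δt.
So d_A = 34.02, d_B = 59.11, d_C = 167.09 km.
Circle about each station: (x − 75.4)² + (y + 15.2)² = 34.02²; (x − 78.8)² + (y + 40.5)² = 59.11²; (x + 98.5)² + (y + 27.2)² = 167.09².
Subtracting the A equation from the B and C equations removes the quadratic terms:
6.8 x − 50.6 y = -403.14
-347.8 x − 24.0 y = -22235.82
Solving the 2×2 system: x ≈ 62.8, y ≈ 16.4 km.

x ≈ 62.8 km, y ≈ 16.4 km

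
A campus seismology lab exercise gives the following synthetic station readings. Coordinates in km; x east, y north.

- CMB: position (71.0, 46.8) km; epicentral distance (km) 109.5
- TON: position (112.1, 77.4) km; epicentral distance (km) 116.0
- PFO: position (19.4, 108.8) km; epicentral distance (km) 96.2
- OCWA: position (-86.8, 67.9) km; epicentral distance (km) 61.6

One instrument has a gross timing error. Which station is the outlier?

Solve using three stations at a time. Using CMB, PFO, OCWA (subtract circle equations pairwise → linear system) gives (x, y) ≈ (-37.4, 31.1).
Distances from that point to each station vs reported:
  CMB: calculated 109.5 vs reported 109.5 → residual 0.0 km
  TON: calculated 156.5 vs reported 116.0 → residual 40.5 km
  PFO: calculated 96.2 vs reported 96.2 → residual 0.0 km
  OCWA: calculated 61.6 vs reported 61.6 → residual 0.0 km
CMB, PFO, OCWA are mutually consistent (residuals ≈ 0); TON is off by 40.5 km.

TON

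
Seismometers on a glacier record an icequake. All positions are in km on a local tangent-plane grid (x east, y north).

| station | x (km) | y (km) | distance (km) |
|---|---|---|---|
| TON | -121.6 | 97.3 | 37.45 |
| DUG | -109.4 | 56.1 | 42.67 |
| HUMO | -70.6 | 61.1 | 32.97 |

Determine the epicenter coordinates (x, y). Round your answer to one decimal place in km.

Circle about each station: (x + 121.6)² + (y − 97.3)² = 37.45²; (x + 109.4)² + (y − 56.1)² = 42.67²; (x + 70.6)² + (y − 61.1)² = 32.97².
Subtracting the TON equation from the DUG and HUMO equations removes the quadratic terms:
24.4 x − 82.4 y = -9556.51
102.0 x − 72.4 y = -15220.80
Solving the 2×2 system: x ≈ -84.7, y ≈ 90.9 km.

(-84.7, 90.9)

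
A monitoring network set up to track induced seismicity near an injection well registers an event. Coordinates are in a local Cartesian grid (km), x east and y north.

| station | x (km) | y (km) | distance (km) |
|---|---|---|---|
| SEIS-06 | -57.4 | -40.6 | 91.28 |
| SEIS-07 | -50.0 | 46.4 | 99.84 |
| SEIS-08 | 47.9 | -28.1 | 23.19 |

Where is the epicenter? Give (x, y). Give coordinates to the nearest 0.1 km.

29.8 km east, -13.6 km north

Circle about each station: (x + 57.4)² + (y + 40.6)² = 91.28²; (x + 50.0)² + (y − 46.4)² = 99.84²; (x − 47.9)² + (y + 28.1)² = 23.19².
Subtracting the SEIS-06 equation from the SEIS-07 and SEIS-08 equations removes the quadratic terms:
14.8 x + 174.0 y = -1926.15
210.6 x + 25.0 y = 5935.16
Solving the 2×2 system: x ≈ 29.8, y ≈ -13.6 km.
Check against SEIS-06 (with the unrounded x, y): √((x + 57.4)²+(y + 40.6)²) = 91.28 ≈ 91.28 km. ✓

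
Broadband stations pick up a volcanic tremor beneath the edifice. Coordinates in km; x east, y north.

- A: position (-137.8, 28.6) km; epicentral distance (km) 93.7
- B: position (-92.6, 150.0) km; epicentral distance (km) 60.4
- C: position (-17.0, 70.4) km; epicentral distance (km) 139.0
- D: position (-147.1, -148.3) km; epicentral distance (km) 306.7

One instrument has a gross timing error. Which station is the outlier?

Solve using three stations at a time. Using A, B, C (subtract circle equations pairwise → linear system) gives (x, y) ≈ (-146.1, 121.9).
Distances from that point to each station vs reported:
  A: calculated 93.7 vs reported 93.7 → residual 0.0 km
  B: calculated 60.4 vs reported 60.4 → residual 0.0 km
  C: calculated 139.0 vs reported 139.0 → residual 0.0 km
  D: calculated 270.2 vs reported 306.7 → residual 36.5 km
A, B, C are mutually consistent (residuals ≈ 0); D is off by 36.5 km.

D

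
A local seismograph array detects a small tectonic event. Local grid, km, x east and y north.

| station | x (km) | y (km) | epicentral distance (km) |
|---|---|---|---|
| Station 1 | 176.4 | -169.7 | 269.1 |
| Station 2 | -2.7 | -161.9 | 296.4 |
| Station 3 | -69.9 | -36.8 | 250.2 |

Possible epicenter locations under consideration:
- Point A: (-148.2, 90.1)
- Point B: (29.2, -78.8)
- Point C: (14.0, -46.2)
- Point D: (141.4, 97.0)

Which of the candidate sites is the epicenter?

Point D

For each candidate, compare |candidate − station| to the reported distance:
Point A: residuals Station 1 146.7, Station 2 5.4, Station 3 101.1 → max 146.7 km
Point B: residuals Station 1 96.1, Station 2 207.4, Station 3 142.6 → max 207.4 km
Point C: residuals Station 1 65.1, Station 2 179.5, Station 3 165.8 → max 179.5 km
Point D: residuals Station 1 0.1, Station 2 0.1, Station 3 0.1 → max 0.1 km
Only Point D has all residuals ≈ 0.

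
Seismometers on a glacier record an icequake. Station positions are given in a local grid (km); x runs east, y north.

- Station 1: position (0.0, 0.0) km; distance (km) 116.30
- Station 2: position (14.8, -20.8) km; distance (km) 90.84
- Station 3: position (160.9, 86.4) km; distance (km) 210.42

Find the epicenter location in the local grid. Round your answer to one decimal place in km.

x ≈ 61.2 km, y ≈ -98.9 km

Circle about each station: x² + y² = 116.30²; (x − 14.8)² + (y + 20.8)² = 90.84²; (x − 160.9)² + (y − 86.4)² = 210.42².
Subtracting the Station 1 equation from the Station 2 and Station 3 equations removes the quadratic terms:
29.6 x − 41.6 y = 5925.46
321.8 x + 172.8 y = 2602.88
Solving the 2×2 system: x ≈ 61.2, y ≈ -98.9 km.
Check against Station 1 (with the unrounded x, y): √(x²+y²) = 116.30 ≈ 116.30 km. ✓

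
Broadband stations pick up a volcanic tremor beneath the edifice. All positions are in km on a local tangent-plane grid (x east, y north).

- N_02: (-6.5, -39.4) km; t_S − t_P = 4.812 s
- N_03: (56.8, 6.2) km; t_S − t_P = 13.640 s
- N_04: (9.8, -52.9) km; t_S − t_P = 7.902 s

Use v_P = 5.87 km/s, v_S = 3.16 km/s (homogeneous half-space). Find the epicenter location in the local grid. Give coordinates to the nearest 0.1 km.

(-32.9, -19.7)

Distance from S−P lag: d = Δt · v_P v_S / (v_P − v_S) = Δt · (5.87·3.16)/(5.87−3.16) ≈ 6.8447·Δt.
So d_N_02 = 32.94, d_N_03 = 93.36, d_N_04 = 54.09 km.
Circle about each station: (x + 6.5)² + (y + 39.4)² = 32.94²; (x − 56.8)² + (y − 6.2)² = 93.36²; (x − 9.8)² + (y + 52.9)² = 54.09².
Subtracting the N_02 equation from the N_03 and N_04 equations removes the quadratic terms:
126.6 x + 91.2 y = -5960.98
32.6 x − 27.0 y = -540.84
Solving the 2×2 system: x ≈ -32.9, y ≈ -19.7 km.
Check against N_02 (with the unrounded x, y): √((x + 6.5)²+(y + 39.4)²) = 32.94 ≈ 32.94 km. ✓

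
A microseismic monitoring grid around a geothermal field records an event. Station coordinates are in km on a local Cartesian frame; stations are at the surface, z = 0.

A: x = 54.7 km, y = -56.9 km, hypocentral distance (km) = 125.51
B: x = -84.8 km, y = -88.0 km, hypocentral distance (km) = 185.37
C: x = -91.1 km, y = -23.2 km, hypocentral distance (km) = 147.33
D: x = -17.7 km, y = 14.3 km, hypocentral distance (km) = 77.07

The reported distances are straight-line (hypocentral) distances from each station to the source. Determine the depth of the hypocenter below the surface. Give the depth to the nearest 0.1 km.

52.3 km

Each station gives a sphere (x−x_i)² + (y−y_i)² + z² = d_i² (stations at z=0).
Subtracting the A sphere from B and C: z² cancels, leaving linear equations in x and y:
-279.0 x − 62.2 y = -9903.94
-291.6 x + 67.4 y = -3345.62
Solving: x ≈ 23.703, y ≈ 52.909 km (keep extra digits for the depth step; rounded: 23.7, 52.9).
Then from the A sphere: z² = 125.51² − (x − 54.7)² − (y + 56.9)² with x = 23.703, y = 52.909, so z ≈ 52.287 ≈ 52.3 km.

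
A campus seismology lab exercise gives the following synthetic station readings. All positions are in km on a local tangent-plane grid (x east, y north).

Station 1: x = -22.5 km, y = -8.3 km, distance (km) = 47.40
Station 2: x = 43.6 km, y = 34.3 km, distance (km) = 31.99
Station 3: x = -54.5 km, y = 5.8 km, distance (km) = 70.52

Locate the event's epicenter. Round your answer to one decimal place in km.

Circle about each station: (x + 22.5)² + (y + 8.3)² = 47.40²; (x − 43.6)² + (y − 34.3)² = 31.99²; (x + 54.5)² + (y − 5.8)² = 70.52².
Subtracting the Station 1 equation from the Station 2 and Station 3 equations removes the quadratic terms:
132.2 x + 85.2 y = 3725.71
-64.0 x + 28.2 y = -297.56
Solving the 2×2 system: x ≈ 14.2, y ≈ 21.7 km.
Check against Station 1 (with the unrounded x, y): √((x + 22.5)²+(y + 8.3)²) = 47.40 ≈ 47.40 km. ✓

x ≈ 14.2 km, y ≈ 21.7 km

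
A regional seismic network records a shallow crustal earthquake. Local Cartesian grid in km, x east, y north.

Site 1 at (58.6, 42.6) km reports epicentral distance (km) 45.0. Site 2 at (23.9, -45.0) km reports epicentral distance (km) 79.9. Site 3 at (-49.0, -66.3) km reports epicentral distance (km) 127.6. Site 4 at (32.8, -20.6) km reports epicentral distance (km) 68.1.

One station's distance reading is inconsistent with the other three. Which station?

Site 2

Solve using three stations at a time. Using Site 1, Site 3, Site 4 (subtract circle equations pairwise → linear system) gives (x, y) ≈ (13.8, 44.7).
Distances from that point to each station vs reported:
  Site 1: calculated 44.8 vs reported 45.0 → residual 0.2 km
  Site 2: calculated 90.2 vs reported 79.9 → residual 10.3 km
  Site 3: calculated 127.5 vs reported 127.6 → residual 0.1 km
  Site 4: calculated 68.0 vs reported 68.1 → residual 0.1 km
Site 1, Site 3, Site 4 are mutually consistent (residuals ≈ 0); Site 2 is off by 10.3 km.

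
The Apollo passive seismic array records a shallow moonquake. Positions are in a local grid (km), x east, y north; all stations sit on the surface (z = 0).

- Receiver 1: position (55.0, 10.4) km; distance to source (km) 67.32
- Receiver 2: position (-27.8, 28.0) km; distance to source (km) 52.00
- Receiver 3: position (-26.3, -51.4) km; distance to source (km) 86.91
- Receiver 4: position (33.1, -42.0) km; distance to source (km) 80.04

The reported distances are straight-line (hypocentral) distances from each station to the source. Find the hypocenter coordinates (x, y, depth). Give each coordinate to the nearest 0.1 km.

x ≈ 2.6 km, y ≈ 19.4 km, depth ≈ 41.3 km

Each station gives a sphere (x−x_i)² + (y−y_i)² + z² = d_i² (stations at z=0).
Subtracting the Receiver 1 sphere from Receiver 2 and Receiver 3: z² cancels, leaving linear equations in x and y:
-165.6 x + 35.2 y = 251.66
-162.6 x − 123.6 y = -2820.88
Solving: x ≈ 2.603, y ≈ 19.398 km (keep extra digits for the depth step; rounded: 2.6, 19.4).
Then from the Receiver 1 sphere: z² = 67.32² − (x − 55.0)² − (y − 10.4)² with x = 2.603, y = 19.398, so z ≈ 41.299 ≈ 41.3 km.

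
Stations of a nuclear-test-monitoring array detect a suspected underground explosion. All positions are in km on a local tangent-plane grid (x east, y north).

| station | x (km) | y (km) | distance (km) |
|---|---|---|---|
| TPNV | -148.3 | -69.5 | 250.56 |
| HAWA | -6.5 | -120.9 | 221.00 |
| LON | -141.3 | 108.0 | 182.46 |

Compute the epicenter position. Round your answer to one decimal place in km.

Circle about each station: (x + 148.3)² + (y + 69.5)² = 250.56²; (x + 6.5)² + (y + 120.9)² = 221.00²; (x + 141.3)² + (y − 108.0)² = 182.46².
Subtracting pairs of circle equations eliminates x²+y² and gives linear equations (the radical axes):
283.6 x − 102.8 y = 1775.23
14.0 x + 355.0 y = 34295.21
Solving the 2×2 system: x ≈ 40.7, y ≈ 95.0 km.

(40.7, 95.0)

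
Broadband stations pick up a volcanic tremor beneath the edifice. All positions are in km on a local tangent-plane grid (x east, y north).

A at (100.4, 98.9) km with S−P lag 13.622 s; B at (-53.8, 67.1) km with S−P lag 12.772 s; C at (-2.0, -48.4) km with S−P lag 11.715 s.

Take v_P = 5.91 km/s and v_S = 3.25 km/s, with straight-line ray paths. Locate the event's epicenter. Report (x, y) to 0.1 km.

Distance from S−P lag: d = Δt · v_P v_S / (v_P − v_S) = Δt · (5.91·3.25)/(5.91−3.25) ≈ 7.2209·Δt.
So d_A = 98.36, d_B = 92.22, d_C = 84.59 km.
Circle about each station: (x − 100.4)² + (y − 98.9)² = 98.36²; (x + 53.8)² + (y − 67.1)² = 92.22²; (x + 2.0)² + (y + 48.4)² = 84.59².
Subtracting pairs of circle equations eliminates x²+y² and gives linear equations (the radical axes):
-308.4 x − 63.6 y = -11294.36
-204.8 x − 294.6 y = -14995.59
Solving the 2×2 system: x ≈ 30.5, y ≈ 29.7 km.

x ≈ 30.5 km, y ≈ 29.7 km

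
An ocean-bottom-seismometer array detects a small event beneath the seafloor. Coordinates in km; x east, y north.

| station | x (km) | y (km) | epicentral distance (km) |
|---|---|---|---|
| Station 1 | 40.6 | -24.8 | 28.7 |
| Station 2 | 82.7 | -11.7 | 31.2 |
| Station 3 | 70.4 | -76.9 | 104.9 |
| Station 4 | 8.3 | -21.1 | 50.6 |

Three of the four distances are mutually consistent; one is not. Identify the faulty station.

Station 3

Solve using three stations at a time. Using Station 1, Station 2, Station 4 (subtract circle equations pairwise → linear system) gives (x, y) ≈ (54.0, 0.5).
Distances from that point to each station vs reported:
  Station 1: calculated 28.7 vs reported 28.7 → residual 0.0 km
  Station 2: calculated 31.2 vs reported 31.2 → residual 0.0 km
  Station 3: calculated 79.2 vs reported 104.9 → residual 25.7 km
  Station 4: calculated 50.6 vs reported 50.6 → residual 0.0 km
Station 1, Station 2, Station 4 are mutually consistent (residuals ≈ 0); Station 3 is off by 25.7 km.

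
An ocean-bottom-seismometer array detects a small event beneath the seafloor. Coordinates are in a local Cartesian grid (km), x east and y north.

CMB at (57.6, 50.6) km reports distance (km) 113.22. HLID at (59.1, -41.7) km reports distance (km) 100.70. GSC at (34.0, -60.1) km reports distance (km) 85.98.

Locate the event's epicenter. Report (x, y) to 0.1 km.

(-37.0, -11.6)

Circle about each station: (x − 57.6)² + (y − 50.6)² = 113.22²; (x − 59.1)² + (y + 41.7)² = 100.70²; (x − 34.0)² + (y + 60.1)² = 85.98².
Subtracting the CMB equation from the HLID and GSC equations removes the quadratic terms:
3.0 x − 184.6 y = 2031.86
-47.2 x − 221.4 y = 4316.10
Solving the 2×2 system: x ≈ -37.0, y ≈ -11.6 km.
Check against CMB (with the unrounded x, y): √((x − 57.6)²+(y − 50.6)²) = 113.22 ≈ 113.22 km. ✓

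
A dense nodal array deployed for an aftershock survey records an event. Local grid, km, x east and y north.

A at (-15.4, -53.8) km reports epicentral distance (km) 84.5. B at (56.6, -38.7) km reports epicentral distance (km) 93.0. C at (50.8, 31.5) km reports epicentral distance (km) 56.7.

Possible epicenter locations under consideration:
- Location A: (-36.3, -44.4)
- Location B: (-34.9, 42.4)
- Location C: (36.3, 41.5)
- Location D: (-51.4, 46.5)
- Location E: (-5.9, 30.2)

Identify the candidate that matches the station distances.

For each candidate, compare |candidate − station| to the reported distance:
Location A: residuals A 61.6, B 0.1, C 58.8 → max 61.6 km
Location B: residuals A 13.7, B 29.3, C 29.7 → max 29.7 km
Location C: residuals A 23.9, B 10.3, C 39.1 → max 39.1 km
Location D: residuals A 22.1, B 44.6, C 46.6 → max 46.6 km
Location E: residuals A 0.0, B 0.0, C 0.0 → max 0.0 km
Only Location E has all residuals ≈ 0.

Location E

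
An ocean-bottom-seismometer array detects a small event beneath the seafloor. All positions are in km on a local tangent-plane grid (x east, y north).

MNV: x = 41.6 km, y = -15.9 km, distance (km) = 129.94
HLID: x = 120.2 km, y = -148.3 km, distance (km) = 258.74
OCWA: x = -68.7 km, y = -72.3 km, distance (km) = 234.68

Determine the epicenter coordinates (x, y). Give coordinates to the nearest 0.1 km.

Circle about each station: (x − 41.6)² + (y + 15.9)² = 129.94²; (x − 120.2)² + (y + 148.3)² = 258.74²; (x + 68.7)² + (y + 72.3)² = 234.68².
Subtracting pairs of circle equations eliminates x²+y² and gives linear equations (the radical axes):
157.2 x − 264.8 y = -15604.42
-220.6 x − 112.8 y = -30226.69
Solving the 2×2 system: x ≈ 82.0, y ≈ 107.6 km.
Check against MNV (with the unrounded x, y): √((x − 41.6)²+(y + 15.9)²) = 129.95 ≈ 129.94 km. ✓

x ≈ 82.0 km, y ≈ 107.6 km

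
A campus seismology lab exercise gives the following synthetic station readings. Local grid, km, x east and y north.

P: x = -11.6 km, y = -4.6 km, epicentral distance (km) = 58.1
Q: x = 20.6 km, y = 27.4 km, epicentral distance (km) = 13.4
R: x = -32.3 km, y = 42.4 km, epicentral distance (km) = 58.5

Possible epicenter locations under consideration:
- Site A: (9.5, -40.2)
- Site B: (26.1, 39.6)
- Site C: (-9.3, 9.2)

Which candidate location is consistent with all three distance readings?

For each candidate, compare |candidate − station| to the reported distance:
Site A: residuals P 16.7, Q 55.1, R 34.1 → max 55.1 km
Site B: residuals P 0.0, Q 0.0, R 0.0 → max 0.0 km
Site C: residuals P 44.1, Q 21.6, R 18.1 → max 44.1 km
Only Site B has all residuals ≈ 0.

Site B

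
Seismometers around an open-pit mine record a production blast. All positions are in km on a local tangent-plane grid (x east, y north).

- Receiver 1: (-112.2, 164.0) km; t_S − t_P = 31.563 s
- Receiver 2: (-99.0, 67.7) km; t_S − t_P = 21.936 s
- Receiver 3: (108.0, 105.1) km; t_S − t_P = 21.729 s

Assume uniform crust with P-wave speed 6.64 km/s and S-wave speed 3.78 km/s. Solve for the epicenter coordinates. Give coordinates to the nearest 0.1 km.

(34.6, -70.9)

Distance from S−P lag: d = Δt · v_P v_S / (v_P − v_S) = Δt · (6.64·3.78)/(6.64−3.78) ≈ 8.7759·Δt.
So d_Receiver 1 = 277.00, d_Receiver 2 = 192.51, d_Receiver 3 = 190.69 km.
Circle about each station: (x + 112.2)² + (y − 164.0)² = 277.00²; (x + 99.0)² + (y − 67.7)² = 192.51²; (x − 108.0)² + (y − 105.1)² = 190.69².
Subtracting the Receiver 1 equation from the Receiver 2 and Receiver 3 equations removes the quadratic terms:
26.4 x − 192.6 y = 14568.35
440.4 x − 117.8 y = 23591.49
Solving the 2×2 system: x ≈ 34.6, y ≈ -70.9 km.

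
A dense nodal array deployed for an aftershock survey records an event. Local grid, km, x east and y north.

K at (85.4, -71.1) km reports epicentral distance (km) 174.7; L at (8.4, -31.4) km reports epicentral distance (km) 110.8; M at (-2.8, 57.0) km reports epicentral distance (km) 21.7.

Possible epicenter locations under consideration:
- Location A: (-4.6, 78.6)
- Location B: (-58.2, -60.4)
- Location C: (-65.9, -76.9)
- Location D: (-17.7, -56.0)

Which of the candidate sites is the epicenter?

For each candidate, compare |candidate − station| to the reported distance:
Location A: residuals K 0.0, L 0.0, M 0.0 → max 0.0 km
Location B: residuals K 30.7, L 38.2, M 108.1 → max 108.1 km
Location C: residuals K 23.3, L 23.7, M 126.3 → max 126.3 km
Location D: residuals K 70.5, L 74.9, M 92.3 → max 92.3 km
Only Location A has all residuals ≈ 0.

Location A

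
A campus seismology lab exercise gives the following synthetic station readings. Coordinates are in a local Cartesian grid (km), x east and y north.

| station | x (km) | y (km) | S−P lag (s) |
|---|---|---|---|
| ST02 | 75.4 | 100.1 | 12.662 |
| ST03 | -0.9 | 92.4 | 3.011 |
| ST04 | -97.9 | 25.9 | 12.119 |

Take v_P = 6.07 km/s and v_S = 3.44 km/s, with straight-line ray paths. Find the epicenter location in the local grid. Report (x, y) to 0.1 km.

Distance from S−P lag: d = Δt · v_P v_S / (v_P − v_S) = Δt · (6.07·3.44)/(6.07−3.44) ≈ 7.9395·Δt.
So d_ST02 = 100.53, d_ST03 = 23.91, d_ST04 = 96.22 km.
Circle about each station: (x − 75.4)² + (y − 100.1)² = 100.53²; (x + 0.9)² + (y − 92.4)² = 23.91²; (x + 97.9)² + (y − 25.9)² = 96.22².
Subtracting pairs of circle equations eliminates x²+y² and gives linear equations (the radical axes):
-152.6 x − 15.4 y = 2367.99
-346.6 x − 148.4 y = -4601.96
Solving the 2×2 system: x ≈ -24.4, y ≈ 88.0 km.

(-24.4, 88.0)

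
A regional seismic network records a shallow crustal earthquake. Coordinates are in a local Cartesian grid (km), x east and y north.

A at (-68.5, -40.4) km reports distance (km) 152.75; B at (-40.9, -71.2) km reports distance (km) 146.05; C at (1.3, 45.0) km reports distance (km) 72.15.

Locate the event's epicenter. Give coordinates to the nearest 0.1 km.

Circle about each station: (x + 68.5)² + (y + 40.4)² = 152.75²; (x + 40.9)² + (y + 71.2)² = 146.05²; (x − 1.3)² + (y − 45.0)² = 72.15².
Subtracting the A equation from the B and C equations removes the quadratic terms:
55.2 x − 61.6 y = 2419.80
139.6 x + 170.8 y = 13829.22
Solving the 2×2 system: x ≈ 70.2, y ≈ 23.6 km.

x ≈ 70.2 km, y ≈ 23.6 km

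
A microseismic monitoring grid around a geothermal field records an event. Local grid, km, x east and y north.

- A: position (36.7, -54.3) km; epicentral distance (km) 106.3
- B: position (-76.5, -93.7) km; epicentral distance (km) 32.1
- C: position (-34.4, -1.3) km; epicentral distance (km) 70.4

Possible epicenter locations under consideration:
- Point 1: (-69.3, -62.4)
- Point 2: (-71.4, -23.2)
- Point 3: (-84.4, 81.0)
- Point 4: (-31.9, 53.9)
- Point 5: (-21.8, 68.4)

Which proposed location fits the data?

For each candidate, compare |candidate − station| to the reported distance:
Point 1: residuals A 0.0, B 0.0, C 0.0 → max 0.0 km
Point 2: residuals A 6.2, B 38.6, C 27.4 → max 38.6 km
Point 3: residuals A 75.3, B 142.8, C 25.9 → max 142.8 km
Point 4: residuals A 21.8, B 122.1, C 15.1 → max 122.1 km
Point 5: residuals A 29.6, B 139.0, C 0.4 → max 139.0 km
Only Point 1 has all residuals ≈ 0.

Point 1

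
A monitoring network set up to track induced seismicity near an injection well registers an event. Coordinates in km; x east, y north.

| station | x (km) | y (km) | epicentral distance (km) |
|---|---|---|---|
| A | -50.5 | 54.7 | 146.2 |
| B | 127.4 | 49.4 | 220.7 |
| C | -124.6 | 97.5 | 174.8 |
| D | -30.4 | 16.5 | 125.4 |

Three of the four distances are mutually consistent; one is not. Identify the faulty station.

B

Solve using three stations at a time. Using A, C, D (subtract circle equations pairwise → linear system) gives (x, y) ≈ (-114.1, -77.1).
Distances from that point to each station vs reported:
  A: calculated 146.3 vs reported 146.2 → residual 0.1 km
  B: calculated 272.6 vs reported 220.7 → residual 51.9 km
  C: calculated 174.9 vs reported 174.8 → residual 0.1 km
  D: calculated 125.5 vs reported 125.4 → residual 0.1 km
A, C, D are mutually consistent (residuals ≈ 0); B is off by 51.9 km.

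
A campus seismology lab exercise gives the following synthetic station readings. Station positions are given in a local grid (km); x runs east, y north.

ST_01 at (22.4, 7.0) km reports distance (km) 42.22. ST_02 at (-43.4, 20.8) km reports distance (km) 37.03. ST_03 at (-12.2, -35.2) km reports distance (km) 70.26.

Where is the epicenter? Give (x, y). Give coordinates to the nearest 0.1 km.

-9.2 km east, 35.0 km north

Circle about each station: (x − 22.4)² + (y − 7.0)² = 42.22²; (x + 43.4)² + (y − 20.8)² = 37.03²; (x + 12.2)² + (y + 35.2)² = 70.26².
Subtracting the ST_01 equation from the ST_02 and ST_03 equations removes the quadratic terms:
-131.6 x + 27.6 y = 2176.75
-69.2 x − 84.4 y = -2316.82
Solving the 2×2 system: x ≈ -9.2, y ≈ 35.0 km.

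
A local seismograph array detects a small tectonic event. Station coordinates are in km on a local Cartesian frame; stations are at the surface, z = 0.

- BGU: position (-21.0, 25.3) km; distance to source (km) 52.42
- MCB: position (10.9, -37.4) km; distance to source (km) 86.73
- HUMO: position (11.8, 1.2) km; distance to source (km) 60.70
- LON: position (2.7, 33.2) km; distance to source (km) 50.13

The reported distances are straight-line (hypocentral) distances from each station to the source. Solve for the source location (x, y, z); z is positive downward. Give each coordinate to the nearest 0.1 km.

Each station gives a sphere (x−x_i)² + (y−y_i)² + z² = d_i² (stations at z=0).
Subtracting the BGU sphere from MCB and HUMO: z² cancels, leaving linear equations in x and y:
63.8 x − 125.4 y = -4337.76
65.6 x − 48.2 y = -1877.04
Solving: x ≈ -5.106, y ≈ 31.994 km (keep extra digits for the depth step; rounded: -5.1, 32.0).
Then from the BGU sphere: z² = 52.42² − (x + 21.0)² − (y − 25.3)² with x = -5.106, y = 31.994, so z ≈ 49.502 ≈ 49.5 km.

(-5.1, 32.0, 49.5)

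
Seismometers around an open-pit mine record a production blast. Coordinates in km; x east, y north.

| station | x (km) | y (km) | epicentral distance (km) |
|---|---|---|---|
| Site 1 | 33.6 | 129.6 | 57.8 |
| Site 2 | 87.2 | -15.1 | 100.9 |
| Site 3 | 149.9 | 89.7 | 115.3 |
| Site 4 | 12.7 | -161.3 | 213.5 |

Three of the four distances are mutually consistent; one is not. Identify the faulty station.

Solve using three stations at a time. Using Site 1, Site 2, Site 3 (subtract circle equations pairwise → linear system) gives (x, y) ≈ (36.0, 71.8).
Distances from that point to each station vs reported:
  Site 1: calculated 57.8 vs reported 57.8 → residual 0.0 km
  Site 2: calculated 100.9 vs reported 100.9 → residual 0.0 km
  Site 3: calculated 115.3 vs reported 115.3 → residual 0.0 km
  Site 4: calculated 234.3 vs reported 213.5 → residual 20.8 km
Site 1, Site 2, Site 3 are mutually consistent (residuals ≈ 0); Site 4 is off by 20.8 km.

Site 4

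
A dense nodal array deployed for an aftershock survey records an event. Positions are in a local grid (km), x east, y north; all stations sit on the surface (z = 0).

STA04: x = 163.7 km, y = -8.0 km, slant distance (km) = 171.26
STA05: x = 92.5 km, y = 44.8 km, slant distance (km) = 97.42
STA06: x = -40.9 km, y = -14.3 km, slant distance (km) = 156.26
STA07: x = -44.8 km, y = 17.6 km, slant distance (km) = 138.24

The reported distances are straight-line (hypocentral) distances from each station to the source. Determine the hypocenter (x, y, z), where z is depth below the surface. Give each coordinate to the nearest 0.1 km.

Each station gives a sphere (x−x_i)² + (y−y_i)² + z² = d_i² (stations at z=0).
Subtracting the STA04 sphere from STA05 and STA06: z² cancels, leaving linear equations in x and y:
-142.4 x + 105.6 y = 3540.93
-409.2 x − 12.6 y = -20071.59
Solving: x ≈ 46.104, y ≈ 95.702 km (keep extra digits for the depth step; rounded: 46.1, 95.7).
Then from the STA04 sphere: z² = 171.26² − (x − 163.7)² − (y + 8.0)² with x = 46.104, y = 95.702, so z ≈ 68.899 ≈ 68.9 km.

x ≈ 46.1 km, y ≈ 95.7 km, depth ≈ 68.9 km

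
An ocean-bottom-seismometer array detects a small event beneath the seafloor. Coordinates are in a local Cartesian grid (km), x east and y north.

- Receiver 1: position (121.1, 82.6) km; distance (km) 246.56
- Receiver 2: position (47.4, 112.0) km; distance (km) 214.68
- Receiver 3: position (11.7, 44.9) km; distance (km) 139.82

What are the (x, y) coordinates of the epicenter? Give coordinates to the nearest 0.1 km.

Circle about each station: (x − 121.1)² + (y − 82.6)² = 246.56²; (x − 47.4)² + (y − 112.0)² = 214.68²; (x − 11.7)² + (y − 44.9)² = 139.82².
Subtracting pairs of circle equations eliminates x²+y² and gives linear equations (the radical axes):
-147.4 x + 58.8 y = 8007.12
-218.8 x − 75.4 y = 21907.13
Solving the 2×2 system: x ≈ -78.9, y ≈ -61.6 km.
Check against Receiver 1 (with the unrounded x, y): √((x − 121.1)²+(y − 82.6)²) = 246.56 ≈ 246.56 km. ✓

x ≈ -78.9 km, y ≈ -61.6 km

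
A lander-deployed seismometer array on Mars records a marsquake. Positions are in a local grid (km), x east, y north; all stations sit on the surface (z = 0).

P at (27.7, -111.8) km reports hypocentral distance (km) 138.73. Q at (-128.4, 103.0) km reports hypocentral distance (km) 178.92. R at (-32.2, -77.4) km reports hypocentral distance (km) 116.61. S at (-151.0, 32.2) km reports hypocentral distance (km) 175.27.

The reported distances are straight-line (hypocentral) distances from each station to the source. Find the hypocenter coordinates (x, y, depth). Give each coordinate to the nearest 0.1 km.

x ≈ 10.9 km, y ≈ 10.4 km, depth ≈ 63.5 km

Each station gives a sphere (x−x_i)² + (y−y_i)² + z² = d_i² (stations at z=0).
Subtracting the P sphere from Q and R: z² cancels, leaving linear equations in x and y:
-312.2 x + 429.6 y = 1062.68
-119.8 x + 68.8 y = -590.81
Solving: x ≈ 10.902, y ≈ 10.397 km (keep extra digits for the depth step; rounded: 10.9, 10.4).
Then from the P sphere: z² = 138.73² − (x − 27.7)² − (y + 111.8)² with x = 10.902, y = 10.397, so z ≈ 63.496 ≈ 63.5 km.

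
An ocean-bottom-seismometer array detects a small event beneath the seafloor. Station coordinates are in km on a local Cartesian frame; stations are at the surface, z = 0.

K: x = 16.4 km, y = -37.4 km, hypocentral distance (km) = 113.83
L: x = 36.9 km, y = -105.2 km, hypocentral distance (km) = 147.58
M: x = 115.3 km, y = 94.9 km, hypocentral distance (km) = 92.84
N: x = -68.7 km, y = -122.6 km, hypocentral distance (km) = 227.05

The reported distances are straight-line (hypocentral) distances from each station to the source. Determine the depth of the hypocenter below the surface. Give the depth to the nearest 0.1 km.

Each station gives a sphere (x−x_i)² + (y−y_i)² + z² = d_i² (stations at z=0).
Subtracting the K sphere from L and M: z² cancels, leaving linear equations in x and y:
41.0 x − 135.6 y = 1938.34
197.8 x + 264.6 y = 24970.38
Solving: x ≈ 103.500, y ≈ 17.000 km (keep extra digits for the depth step; rounded: 103.5, 17.0).
Then from the K sphere: z² = 113.83² − (x − 16.4)² − (y + 37.4)² with x = 103.500, y = 17.000, so z ≈ 49.107 ≈ 49.1 km.

z ≈ 49.1 km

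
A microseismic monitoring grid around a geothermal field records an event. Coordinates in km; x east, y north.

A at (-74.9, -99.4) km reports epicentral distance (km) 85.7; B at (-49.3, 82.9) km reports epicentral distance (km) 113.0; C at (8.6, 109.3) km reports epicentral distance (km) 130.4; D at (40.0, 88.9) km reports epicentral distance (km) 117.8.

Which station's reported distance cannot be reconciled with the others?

A

Solve using three stations at a time. Using B, C, D (subtract circle equations pairwise → linear system) gives (x, y) ≈ (-3.7, -20.6).
Distances from that point to each station vs reported:
  A: calculated 106.2 vs reported 85.7 → residual 20.5 km
  B: calculated 113.1 vs reported 113.0 → residual 0.1 km
  C: calculated 130.5 vs reported 130.4 → residual 0.1 km
  D: calculated 117.9 vs reported 117.8 → residual 0.1 km
B, C, D are mutually consistent (residuals ≈ 0); A is off by 20.5 km.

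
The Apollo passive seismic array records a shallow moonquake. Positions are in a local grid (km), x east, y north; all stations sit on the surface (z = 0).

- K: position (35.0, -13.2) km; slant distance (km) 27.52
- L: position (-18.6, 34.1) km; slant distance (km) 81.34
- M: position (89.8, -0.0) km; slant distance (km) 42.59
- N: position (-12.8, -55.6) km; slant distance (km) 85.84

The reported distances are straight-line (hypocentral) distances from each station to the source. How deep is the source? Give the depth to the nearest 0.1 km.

z ≈ 18.9 km

Each station gives a sphere (x−x_i)² + (y−y_i)² + z² = d_i² (stations at z=0).
Subtracting the K sphere from L and M: z² cancels, leaving linear equations in x and y:
-107.2 x + 94.6 y = -5749.32
109.6 x + 26.4 y = 5608.24
Solving: x ≈ 51.698, y ≈ -2.191 km (keep extra digits for the depth step; rounded: 51.7, -2.2).
Then from the K sphere: z² = 27.52² − (x − 35.0)² − (y + 13.2)² with x = 51.698, y = -2.191, so z ≈ 18.903 ≈ 18.9 km.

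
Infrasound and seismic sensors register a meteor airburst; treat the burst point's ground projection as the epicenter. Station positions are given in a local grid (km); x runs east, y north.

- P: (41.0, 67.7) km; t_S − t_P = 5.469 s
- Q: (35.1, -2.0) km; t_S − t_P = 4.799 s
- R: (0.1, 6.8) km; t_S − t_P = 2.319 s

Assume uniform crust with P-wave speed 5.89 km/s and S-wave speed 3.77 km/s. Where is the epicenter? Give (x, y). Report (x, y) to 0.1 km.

-2.9 km east, 30.9 km north

Distance from S−P lag: d = Δt · v_P v_S / (v_P − v_S) = Δt · (5.89·3.77)/(5.89−3.77) ≈ 10.4742·Δt.
So d_P = 57.28, d_Q = 50.27, d_R = 24.29 km.
Circle about each station: (x − 41.0)² + (y − 67.7)² = 57.28²; (x − 35.1)² + (y + 2.0)² = 50.27²; (x − 0.1)² + (y − 6.8)² = 24.29².
Subtracting the P equation from the Q and R equations removes the quadratic terms:
-11.8 x − 139.4 y = -4274.35
-81.8 x − 121.8 y = -3527.05
Solving the 2×2 system: x ≈ -2.9, y ≈ 30.9 km.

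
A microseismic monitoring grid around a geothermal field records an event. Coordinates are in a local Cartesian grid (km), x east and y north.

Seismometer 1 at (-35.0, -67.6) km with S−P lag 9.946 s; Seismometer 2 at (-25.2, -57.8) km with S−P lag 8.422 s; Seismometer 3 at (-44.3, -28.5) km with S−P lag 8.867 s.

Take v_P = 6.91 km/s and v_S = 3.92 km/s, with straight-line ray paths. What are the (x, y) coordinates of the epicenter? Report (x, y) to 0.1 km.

Distance from S−P lag: d = Δt · v_P v_S / (v_P − v_S) = Δt · (6.91·3.92)/(6.91−3.92) ≈ 9.0593·Δt.
So d_Seismometer 1 = 90.10, d_Seismometer 2 = 76.30, d_Seismometer 3 = 80.33 km.
Circle about each station: (x + 35.0)² + (y + 67.6)² = 90.10²; (x + 25.2)² + (y + 57.8)² = 76.30²; (x + 44.3)² + (y + 28.5)² = 80.33².
Subtracting the Seismometer 1 equation from the Seismometer 2 and Seismometer 3 equations removes the quadratic terms:
19.6 x + 19.6 y = 477.44
-18.6 x + 78.2 y = -1354.92
Solving the 2×2 system: x ≈ 33.7, y ≈ -9.3 km.

x ≈ 33.7 km, y ≈ -9.3 km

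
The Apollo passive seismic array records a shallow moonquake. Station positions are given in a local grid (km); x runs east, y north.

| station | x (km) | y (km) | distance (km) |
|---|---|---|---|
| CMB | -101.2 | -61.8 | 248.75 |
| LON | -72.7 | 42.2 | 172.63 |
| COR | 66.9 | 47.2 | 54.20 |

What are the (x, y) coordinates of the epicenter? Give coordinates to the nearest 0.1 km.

x ≈ 91.5 km, y ≈ 95.5 km

Circle about each station: (x + 101.2)² + (y + 61.8)² = 248.75²; (x + 72.7)² + (y − 42.2)² = 172.63²; (x − 66.9)² + (y − 47.2)² = 54.20².
Subtracting pairs of circle equations eliminates x²+y² and gives linear equations (the radical axes):
57.0 x + 208.0 y = 25080.90
336.2 x + 218.0 y = 51581.69
Solving the 2×2 system: x ≈ 91.5, y ≈ 95.5 km.
Check against CMB (with the unrounded x, y): √((x + 101.2)²+(y + 61.8)²) = 248.75 ≈ 248.75 km. ✓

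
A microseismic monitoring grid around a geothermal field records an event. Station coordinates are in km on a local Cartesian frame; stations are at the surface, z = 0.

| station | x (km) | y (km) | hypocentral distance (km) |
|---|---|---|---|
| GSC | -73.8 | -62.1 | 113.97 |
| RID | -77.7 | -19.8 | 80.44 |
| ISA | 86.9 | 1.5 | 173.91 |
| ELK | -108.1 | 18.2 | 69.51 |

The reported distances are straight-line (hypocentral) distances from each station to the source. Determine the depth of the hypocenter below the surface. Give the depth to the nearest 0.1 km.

57.5 km

Each station gives a sphere (x−x_i)² + (y−y_i)² + z² = d_i² (stations at z=0).
Subtracting the GSC sphere from RID and ISA: z² cancels, leaving linear equations in x and y:
-7.8 x + 84.6 y = 3645.05
321.4 x + 127.2 y = -19004.52
Solving: x ≈ -73.500, y ≈ 36.309 km (keep extra digits for the depth step; rounded: -73.5, 36.3).
Then from the GSC sphere: z² = 113.97² − (x + 73.8)² − (y + 62.1)² with x = -73.500, y = 36.309, so z ≈ 57.487 ≈ 57.5 km.
Check against ELK (with the unrounded solution): distance 69.50 ≈ 69.51 km. ✓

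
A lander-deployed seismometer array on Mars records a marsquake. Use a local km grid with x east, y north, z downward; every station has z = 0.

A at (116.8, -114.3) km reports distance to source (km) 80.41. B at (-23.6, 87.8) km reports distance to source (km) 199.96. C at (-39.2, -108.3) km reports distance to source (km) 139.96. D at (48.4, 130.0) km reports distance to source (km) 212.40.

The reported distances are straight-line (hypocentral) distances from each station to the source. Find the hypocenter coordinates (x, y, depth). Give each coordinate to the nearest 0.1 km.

x ≈ 82.4 km, y ≈ -71.3 km, depth ≈ 58.6 km

Each station gives a sphere (x−x_i)² + (y−y_i)² + z² = d_i² (stations at z=0).
Subtracting the A sphere from B and C: z² cancels, leaving linear equations in x and y:
-280.8 x + 404.2 y = -51959.16
-312.0 x + 12.0 y = -26564.23
Solving: x ≈ 82.399, y ≈ -71.305 km (keep extra digits for the depth step; rounded: 82.4, -71.3).
Then from the A sphere: z² = 80.41² − (x − 116.8)² − (y + 114.3)² with x = 82.399, y = -71.305, so z ≈ 58.598 ≈ 58.6 km.
Check against D (with the unrounded solution): distance 212.40 ≈ 212.40 km. ✓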